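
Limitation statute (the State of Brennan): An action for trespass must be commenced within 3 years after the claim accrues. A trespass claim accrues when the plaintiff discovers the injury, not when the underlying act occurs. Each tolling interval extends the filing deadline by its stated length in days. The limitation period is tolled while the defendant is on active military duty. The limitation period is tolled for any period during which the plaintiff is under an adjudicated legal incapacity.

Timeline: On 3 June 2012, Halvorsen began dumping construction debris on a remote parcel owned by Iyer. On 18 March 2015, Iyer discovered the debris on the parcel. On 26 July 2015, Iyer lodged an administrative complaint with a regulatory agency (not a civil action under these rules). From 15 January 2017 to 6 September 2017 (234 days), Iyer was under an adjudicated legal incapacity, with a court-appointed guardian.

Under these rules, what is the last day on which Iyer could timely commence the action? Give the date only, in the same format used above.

7 November 2018

Under the discovery rule, the claim accrued on 18 March 2015, when Iyer discovered the injury — not on the 3 June 2012 date of the underlying act.
Adding the 3 years base period to 18 March 2015 gives a deadline of 18 March 2018, before any tolling.
The plaintiff's legal incapacity from 15 January 2017 to 6 September 2017 tolled the period for 234 days, extending the deadline to 7 November 2018.
None of the other events listed affects the running of the period under the stated rules.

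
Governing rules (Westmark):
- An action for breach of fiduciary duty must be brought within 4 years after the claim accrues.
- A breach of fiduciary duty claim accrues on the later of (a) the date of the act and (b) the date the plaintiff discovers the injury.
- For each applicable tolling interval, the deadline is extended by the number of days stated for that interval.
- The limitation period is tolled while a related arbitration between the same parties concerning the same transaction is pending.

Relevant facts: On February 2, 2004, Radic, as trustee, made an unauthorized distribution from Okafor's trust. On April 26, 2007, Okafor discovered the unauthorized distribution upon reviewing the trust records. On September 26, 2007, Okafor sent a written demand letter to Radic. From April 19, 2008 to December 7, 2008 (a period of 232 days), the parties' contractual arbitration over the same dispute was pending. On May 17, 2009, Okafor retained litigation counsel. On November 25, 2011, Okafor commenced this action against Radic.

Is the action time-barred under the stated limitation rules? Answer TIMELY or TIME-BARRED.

TIMELY

Because discovery on April 26, 2007 post-dates the February 2, 2004 act, accrual under the later-of rule falls on April 26, 2007.
4 years from April 26, 2007 is April 26, 2011.
The pending related arbitration from April 19, 2008 to December 7, 2008 tolled the period for 232 days, extending the deadline to December 14, 2011.
The other events in the timeline have no effect on the limitation period under the stated rules.
The November 25, 2011 filing precedes the December 14, 2011 deadline; the claim is timely.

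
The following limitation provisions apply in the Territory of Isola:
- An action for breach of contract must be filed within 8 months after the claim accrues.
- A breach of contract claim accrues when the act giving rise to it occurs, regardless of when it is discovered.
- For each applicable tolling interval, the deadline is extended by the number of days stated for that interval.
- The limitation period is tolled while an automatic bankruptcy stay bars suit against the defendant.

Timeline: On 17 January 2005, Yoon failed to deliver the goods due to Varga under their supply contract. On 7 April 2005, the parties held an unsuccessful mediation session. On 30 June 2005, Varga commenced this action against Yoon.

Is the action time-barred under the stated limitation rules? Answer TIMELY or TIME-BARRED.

TIMELY

The claim accrued on 17 January 2005, the date of the act.
8 months from 17 January 2005 is 17 September 2005.
Nothing else in the chronology tolls or restarts the period.
Filing on 30 June 2005 beat the 17 September 2005 deadline — the action is timely.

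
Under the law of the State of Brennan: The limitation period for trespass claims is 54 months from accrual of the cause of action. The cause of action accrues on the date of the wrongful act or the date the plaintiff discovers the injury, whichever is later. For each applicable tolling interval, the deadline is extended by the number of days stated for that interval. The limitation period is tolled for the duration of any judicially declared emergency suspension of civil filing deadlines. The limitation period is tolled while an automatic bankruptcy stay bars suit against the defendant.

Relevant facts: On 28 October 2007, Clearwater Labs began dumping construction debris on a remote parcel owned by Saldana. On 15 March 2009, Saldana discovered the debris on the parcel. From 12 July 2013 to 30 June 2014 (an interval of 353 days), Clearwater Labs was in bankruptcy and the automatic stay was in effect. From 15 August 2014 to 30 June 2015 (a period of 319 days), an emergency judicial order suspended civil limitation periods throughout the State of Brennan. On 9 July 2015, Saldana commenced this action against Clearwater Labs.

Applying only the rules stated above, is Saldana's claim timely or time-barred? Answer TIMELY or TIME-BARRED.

Because discovery on 15 March 2009 post-dates the 28 October 2007 act, accrual under the later-of rule falls on 15 March 2009.
The untolled deadline — 54 months after 15 March 2009 — is 15 September 2013.
Because the automatic bankruptcy stay ran from 12 July 2013 to 30 June 2014, the deadline is extended by 353 days to 3 September 2014.
Because the emergency suspension of filing deadlines ran from 15 August 2014 to 30 June 2015, the deadline is extended by 319 days to 19 July 2015.
Saldana filed on 9 July 2015, before the 19 July 2015 deadline, so the action is timely.

TIMELY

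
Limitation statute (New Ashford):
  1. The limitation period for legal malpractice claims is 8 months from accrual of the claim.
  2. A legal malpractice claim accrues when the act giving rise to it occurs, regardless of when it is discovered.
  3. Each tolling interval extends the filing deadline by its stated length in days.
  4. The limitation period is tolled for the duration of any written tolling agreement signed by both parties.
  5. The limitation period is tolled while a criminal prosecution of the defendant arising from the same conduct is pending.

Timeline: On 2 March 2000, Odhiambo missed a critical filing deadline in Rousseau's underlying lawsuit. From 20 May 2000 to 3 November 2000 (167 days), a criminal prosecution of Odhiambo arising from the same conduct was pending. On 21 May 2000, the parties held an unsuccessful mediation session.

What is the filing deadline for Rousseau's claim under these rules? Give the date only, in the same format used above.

The claim accrued on 2 March 2000, when the wrongful act occurred.
Adding the 8 months base period to 2 March 2000 gives a deadline of 2 November 2000, before any tolling.
The period was tolled for 167 days by the pending criminal prosecution (20 May 2000 to 3 November 2000), pushing the deadline to 18 April 2001.
The other events in the timeline have no effect on the limitation period under the stated rules.

18 April 2001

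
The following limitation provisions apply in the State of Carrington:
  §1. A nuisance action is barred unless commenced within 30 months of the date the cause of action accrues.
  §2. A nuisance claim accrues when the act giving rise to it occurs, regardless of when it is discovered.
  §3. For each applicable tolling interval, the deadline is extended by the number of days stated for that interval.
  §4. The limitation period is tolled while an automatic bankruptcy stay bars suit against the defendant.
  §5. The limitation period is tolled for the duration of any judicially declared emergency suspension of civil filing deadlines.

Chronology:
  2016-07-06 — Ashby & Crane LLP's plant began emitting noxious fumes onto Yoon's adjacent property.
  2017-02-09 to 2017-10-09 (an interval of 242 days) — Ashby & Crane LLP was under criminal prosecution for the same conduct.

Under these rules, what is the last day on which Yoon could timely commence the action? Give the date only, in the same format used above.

2019-01-06

The cause of action accrued on 2016-07-06, the date of the act.
Adding the 30 months base period to 2016-07-06 gives a deadline of 2019-01-06, before any tolling.
No stated provision tolls the period for a criminal prosecution, so the interval from 2017-02-09 to 2017-10-09 has no effect on the deadline.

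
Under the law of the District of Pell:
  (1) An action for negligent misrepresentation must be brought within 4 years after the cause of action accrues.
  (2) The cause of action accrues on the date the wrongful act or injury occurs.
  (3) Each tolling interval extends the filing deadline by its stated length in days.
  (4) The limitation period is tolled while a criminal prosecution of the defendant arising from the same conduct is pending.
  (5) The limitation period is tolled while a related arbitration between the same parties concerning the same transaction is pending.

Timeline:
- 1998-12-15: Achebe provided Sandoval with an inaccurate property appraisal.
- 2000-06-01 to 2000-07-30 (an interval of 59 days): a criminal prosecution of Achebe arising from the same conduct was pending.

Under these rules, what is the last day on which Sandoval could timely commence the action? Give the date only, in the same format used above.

2003-02-12

The claim accrued on 1998-12-15, when the wrongful act occurred.
4 years from 1998-12-15 is 2002-12-15.
The period was tolled for 59 days by the pending criminal prosecution (2000-06-01 to 2000-07-30), pushing the deadline to 2003-02-12.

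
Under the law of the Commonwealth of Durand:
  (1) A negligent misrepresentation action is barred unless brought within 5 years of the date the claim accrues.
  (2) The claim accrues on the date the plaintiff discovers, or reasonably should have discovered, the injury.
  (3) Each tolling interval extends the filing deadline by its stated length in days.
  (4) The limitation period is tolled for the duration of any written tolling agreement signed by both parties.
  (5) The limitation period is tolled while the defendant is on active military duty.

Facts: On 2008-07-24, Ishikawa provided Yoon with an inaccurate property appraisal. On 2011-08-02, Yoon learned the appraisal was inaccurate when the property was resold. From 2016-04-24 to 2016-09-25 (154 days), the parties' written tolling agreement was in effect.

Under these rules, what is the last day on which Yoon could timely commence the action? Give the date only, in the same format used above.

2017-01-03

Accrual is tied to discovery, so the period began on 2011-08-02 rather than on 2008-07-24 when the act occurred.
5 years from 2011-08-02 is 2016-08-02.
Because the written tolling agreement ran from 2016-04-24 to 2016-09-25, the deadline is extended by 154 days to 2017-01-03.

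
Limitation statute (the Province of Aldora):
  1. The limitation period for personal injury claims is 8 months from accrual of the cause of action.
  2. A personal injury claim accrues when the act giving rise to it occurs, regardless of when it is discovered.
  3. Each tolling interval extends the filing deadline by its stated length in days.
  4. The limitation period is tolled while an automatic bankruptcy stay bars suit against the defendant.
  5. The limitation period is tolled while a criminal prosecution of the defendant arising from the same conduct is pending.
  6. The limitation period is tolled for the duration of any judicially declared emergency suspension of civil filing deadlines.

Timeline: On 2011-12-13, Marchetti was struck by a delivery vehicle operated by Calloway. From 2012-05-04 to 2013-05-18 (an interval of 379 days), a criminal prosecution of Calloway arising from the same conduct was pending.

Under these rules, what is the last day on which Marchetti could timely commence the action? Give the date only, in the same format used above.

2013-08-27

The limitation period began to run on 2011-12-13.
Adding the 8 months base period to 2011-12-13 gives a deadline of 2012-08-13, before any tolling.
The period was tolled for 379 days by the pending criminal prosecution (2012-05-04 to 2013-05-18), pushing the deadline to 2013-08-27.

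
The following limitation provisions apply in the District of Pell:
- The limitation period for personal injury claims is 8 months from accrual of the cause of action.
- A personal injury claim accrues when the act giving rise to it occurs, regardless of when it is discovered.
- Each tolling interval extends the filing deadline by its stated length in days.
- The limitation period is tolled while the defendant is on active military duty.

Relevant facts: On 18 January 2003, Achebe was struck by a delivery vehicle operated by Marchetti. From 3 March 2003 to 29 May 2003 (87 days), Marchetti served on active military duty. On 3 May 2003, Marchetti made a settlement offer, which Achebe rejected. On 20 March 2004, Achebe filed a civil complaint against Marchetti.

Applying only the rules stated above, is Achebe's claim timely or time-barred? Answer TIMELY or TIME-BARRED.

TIME-BARRED

The cause of action accrued on 18 January 2003, the date of the act.
8 months from 18 January 2003 is 18 September 2003.
The defendant's active military service from 3 March 2003 to 29 May 2003 tolled the period for 87 days, extending the deadline to 14 December 2003.
Nothing else in the chronology tolls or restarts the period.
Filing on 20 March 2004 missed the 14 December 2003 deadline — the action is time-barred.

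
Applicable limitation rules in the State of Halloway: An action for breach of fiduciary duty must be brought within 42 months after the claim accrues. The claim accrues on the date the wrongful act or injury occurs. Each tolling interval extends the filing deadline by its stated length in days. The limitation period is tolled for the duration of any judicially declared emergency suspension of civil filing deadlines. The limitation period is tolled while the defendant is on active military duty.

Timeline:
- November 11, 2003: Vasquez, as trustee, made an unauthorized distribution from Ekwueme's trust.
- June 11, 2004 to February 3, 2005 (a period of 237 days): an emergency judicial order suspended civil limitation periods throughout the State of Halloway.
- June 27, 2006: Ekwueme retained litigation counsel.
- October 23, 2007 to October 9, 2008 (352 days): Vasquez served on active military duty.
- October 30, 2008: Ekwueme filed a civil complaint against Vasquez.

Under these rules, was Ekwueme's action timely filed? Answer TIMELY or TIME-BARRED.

TIMELY

The claim accrued on November 11, 2003, when the wrongful act occurred.
The untolled deadline — 42 months after November 11, 2003 — is May 11, 2007.
Because the emergency suspension of filing deadlines ran from June 11, 2004 to February 3, 2005, the deadline is extended by 237 days to January 3, 2008.
Because the defendant's active military service ran from October 23, 2007 to October 9, 2008, the deadline is extended by 352 days to December 20, 2008.
Nothing else in the chronology tolls or restarts the period.
The October 30, 2008 filing precedes the December 20, 2008 deadline; the claim is timely.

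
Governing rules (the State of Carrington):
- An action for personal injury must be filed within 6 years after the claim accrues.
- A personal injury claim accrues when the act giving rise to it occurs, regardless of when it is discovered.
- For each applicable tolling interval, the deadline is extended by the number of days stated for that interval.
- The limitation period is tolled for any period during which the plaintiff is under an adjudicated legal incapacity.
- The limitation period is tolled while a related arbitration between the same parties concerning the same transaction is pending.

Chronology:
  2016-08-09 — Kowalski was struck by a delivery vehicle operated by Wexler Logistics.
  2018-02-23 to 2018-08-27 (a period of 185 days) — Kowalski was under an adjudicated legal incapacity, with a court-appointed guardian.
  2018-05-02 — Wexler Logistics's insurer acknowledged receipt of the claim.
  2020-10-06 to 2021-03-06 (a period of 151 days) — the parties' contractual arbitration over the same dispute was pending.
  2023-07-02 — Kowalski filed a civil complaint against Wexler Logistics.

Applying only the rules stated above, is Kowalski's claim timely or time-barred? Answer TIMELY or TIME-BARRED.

The limitation period began to run on 2016-08-09.
6 years from 2016-08-09 is 2022-08-09.
The period was tolled for 185 days by the plaintiff's legal incapacity (2018-02-23 to 2018-08-27), pushing the deadline to 2023-02-10.
The pending related arbitration from 2020-10-06 to 2021-03-06 tolled the period for 151 days, extending the deadline to 2023-07-11.
None of the other events listed affects the running of the period under the stated rules.
The 2023-07-02 filing precedes the 2023-07-11 deadline; the claim is timely.

TIMELY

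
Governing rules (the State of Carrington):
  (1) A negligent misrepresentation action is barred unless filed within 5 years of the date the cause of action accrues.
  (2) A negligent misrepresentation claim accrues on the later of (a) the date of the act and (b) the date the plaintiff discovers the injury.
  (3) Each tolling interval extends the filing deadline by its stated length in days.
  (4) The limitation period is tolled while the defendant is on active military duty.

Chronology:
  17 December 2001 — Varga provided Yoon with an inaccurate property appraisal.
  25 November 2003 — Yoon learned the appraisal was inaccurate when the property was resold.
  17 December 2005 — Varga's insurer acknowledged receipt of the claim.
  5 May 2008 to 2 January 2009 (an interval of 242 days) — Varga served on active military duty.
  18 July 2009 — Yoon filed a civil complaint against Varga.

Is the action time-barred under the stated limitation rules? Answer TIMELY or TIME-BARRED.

TIMELY

Because discovery on 25 November 2003 post-dates the 17 December 2001 act, accrual under the later-of rule falls on 25 November 2003.
Adding the 5 years base period to 25 November 2003 gives a deadline of 25 November 2008, before any tolling.
The period was tolled for 242 days by the defendant's active military service (5 May 2008 to 2 January 2009), pushing the deadline to 25 July 2009.
Nothing else in the chronology tolls or restarts the period.
The 18 July 2009 filing precedes the 25 July 2009 deadline; the claim is timely.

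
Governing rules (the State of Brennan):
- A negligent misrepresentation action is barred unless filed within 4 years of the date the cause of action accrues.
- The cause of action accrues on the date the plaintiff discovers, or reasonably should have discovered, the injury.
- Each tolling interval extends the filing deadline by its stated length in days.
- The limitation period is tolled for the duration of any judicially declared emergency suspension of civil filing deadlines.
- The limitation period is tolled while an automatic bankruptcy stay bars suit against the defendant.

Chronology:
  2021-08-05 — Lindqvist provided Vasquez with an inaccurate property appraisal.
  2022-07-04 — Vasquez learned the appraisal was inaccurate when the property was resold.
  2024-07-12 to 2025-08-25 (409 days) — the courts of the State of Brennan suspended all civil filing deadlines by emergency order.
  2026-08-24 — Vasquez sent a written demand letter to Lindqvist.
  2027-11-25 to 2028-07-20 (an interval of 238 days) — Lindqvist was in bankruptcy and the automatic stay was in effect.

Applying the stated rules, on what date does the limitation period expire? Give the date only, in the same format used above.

2027-08-17

Under the discovery rule, the claim accrued on 2022-07-04, when Vasquez discovered the injury — not on the 2021-08-05 date of the underlying act.
Adding the 4 years base period to 2022-07-04 gives a deadline of 2026-07-04, before any tolling.
Because the emergency suspension of filing deadlines ran from 2024-07-12 to 2025-08-25, the deadline is extended by 409 days to 2027-08-17.
The automatic bankruptcy stay starting 2027-11-25 came too late — the period had run on 2027-08-17 — and so does not extend the deadline.
None of the other events listed affects the running of the period under the stated rules.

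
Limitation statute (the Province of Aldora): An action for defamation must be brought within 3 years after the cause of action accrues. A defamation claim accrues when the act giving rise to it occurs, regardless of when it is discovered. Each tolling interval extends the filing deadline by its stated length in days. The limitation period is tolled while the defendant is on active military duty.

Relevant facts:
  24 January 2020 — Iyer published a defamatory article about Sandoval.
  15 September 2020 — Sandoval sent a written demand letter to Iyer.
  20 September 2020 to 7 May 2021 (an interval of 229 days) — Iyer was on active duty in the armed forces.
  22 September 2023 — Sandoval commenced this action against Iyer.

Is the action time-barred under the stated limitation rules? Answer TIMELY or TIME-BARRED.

TIME-BARRED

The claim accrued on 24 January 2020, when the wrongful act occurred.
Adding the 3 years base period to 24 January 2020 gives a deadline of 24 January 2023, before any tolling.
Because the defendant's active military service ran from 20 September 2020 to 7 May 2021, the deadline is extended by 229 days to 10 September 2023.
None of the other events listed affects the running of the period under the stated rules.
Sandoval filed on 22 September 2023, after the 10 September 2023 deadline, so the action is time-barred.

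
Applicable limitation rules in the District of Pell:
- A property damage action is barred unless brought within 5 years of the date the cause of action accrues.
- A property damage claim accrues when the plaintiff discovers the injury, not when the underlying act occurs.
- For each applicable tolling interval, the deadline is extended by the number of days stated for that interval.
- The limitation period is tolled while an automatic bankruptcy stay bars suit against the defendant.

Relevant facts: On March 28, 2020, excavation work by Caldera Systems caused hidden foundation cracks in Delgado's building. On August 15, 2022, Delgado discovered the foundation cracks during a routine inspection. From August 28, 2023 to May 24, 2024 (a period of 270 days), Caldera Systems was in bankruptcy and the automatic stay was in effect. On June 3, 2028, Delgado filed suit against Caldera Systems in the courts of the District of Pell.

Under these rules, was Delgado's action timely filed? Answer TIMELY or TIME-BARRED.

TIME-BARRED

Under the discovery rule, the claim accrued on August 15, 2022, when Delgado discovered the injury — not on the March 28, 2020 date of the underlying act.
Adding the 5 years base period to August 15, 2022 gives a deadline of August 15, 2027, before any tolling.
The period was tolled for 270 days by the automatic bankruptcy stay (August 28, 2023 to May 24, 2024), pushing the deadline to May 11, 2028.
The June 3, 2028 filing falls after the May 11, 2028 deadline; the claim is time-barred.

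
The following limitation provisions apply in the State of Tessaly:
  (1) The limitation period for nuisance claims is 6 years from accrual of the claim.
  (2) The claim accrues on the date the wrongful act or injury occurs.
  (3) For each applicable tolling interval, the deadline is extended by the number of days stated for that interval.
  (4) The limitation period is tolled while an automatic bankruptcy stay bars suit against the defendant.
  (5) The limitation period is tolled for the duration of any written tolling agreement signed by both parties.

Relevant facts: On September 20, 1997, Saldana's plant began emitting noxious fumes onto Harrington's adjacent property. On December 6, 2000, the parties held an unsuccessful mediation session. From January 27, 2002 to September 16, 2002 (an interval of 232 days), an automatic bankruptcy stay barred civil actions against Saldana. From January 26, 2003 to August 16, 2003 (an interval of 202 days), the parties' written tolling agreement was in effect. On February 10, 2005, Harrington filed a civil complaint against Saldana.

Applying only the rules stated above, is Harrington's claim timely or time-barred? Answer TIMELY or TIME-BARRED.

TIME-BARRED

The limitation period began to run on September 20, 1997.
6 years from September 20, 1997 is September 20, 2003.
The period was tolled for 232 days by the automatic bankruptcy stay (January 27, 2002 to September 16, 2002), pushing the deadline to May 9, 2004.
The written tolling agreement from January 26, 2003 to August 16, 2003 tolled the period for 202 days, extending the deadline to November 27, 2004.
None of the other events listed affects the running of the period under the stated rules.
Harrington filed on February 10, 2005, after the November 27, 2004 deadline, so the action is time-barred.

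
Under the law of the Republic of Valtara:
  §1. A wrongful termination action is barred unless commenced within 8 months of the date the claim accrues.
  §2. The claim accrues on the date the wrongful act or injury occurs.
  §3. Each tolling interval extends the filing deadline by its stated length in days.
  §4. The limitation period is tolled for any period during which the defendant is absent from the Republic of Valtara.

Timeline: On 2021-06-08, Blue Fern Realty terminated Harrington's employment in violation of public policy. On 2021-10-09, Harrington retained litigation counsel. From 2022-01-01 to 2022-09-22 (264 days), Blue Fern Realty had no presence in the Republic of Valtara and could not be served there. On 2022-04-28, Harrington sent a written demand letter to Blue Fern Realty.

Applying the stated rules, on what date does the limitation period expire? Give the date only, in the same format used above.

2022-10-30

The claim accrued on 2021-06-08, when the wrongful act occurred.
Adding the 8 months base period to 2021-06-08 gives a deadline of 2022-02-08, before any tolling.
Because the defendant's absence from the jurisdiction ran from 2022-01-01 to 2022-09-22, the deadline is extended by 264 days to 2022-10-30.
The other events in the timeline have no effect on the limitation period under the stated rules.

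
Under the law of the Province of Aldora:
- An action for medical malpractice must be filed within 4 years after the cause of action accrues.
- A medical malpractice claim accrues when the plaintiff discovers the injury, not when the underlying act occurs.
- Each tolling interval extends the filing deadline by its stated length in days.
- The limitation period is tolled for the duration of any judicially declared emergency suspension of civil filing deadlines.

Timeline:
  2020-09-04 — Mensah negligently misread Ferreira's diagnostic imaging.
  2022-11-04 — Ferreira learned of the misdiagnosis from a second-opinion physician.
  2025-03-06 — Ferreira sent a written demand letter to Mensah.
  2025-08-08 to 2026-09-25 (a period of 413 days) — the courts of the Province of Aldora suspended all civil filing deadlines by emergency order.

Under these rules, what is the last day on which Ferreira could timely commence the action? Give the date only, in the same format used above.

Under the discovery rule, the claim accrued on 2022-11-04, when Ferreira discovered the injury — not on the 2020-09-04 date of the underlying act.
4 years from 2022-11-04 is 2026-11-04.
The emergency suspension of filing deadlines from 2025-08-08 to 2026-09-25 tolled the period for 413 days, extending the deadline to 2027-12-22.
The other events in the timeline have no effect on the limitation period under the stated rules.

2027-12-22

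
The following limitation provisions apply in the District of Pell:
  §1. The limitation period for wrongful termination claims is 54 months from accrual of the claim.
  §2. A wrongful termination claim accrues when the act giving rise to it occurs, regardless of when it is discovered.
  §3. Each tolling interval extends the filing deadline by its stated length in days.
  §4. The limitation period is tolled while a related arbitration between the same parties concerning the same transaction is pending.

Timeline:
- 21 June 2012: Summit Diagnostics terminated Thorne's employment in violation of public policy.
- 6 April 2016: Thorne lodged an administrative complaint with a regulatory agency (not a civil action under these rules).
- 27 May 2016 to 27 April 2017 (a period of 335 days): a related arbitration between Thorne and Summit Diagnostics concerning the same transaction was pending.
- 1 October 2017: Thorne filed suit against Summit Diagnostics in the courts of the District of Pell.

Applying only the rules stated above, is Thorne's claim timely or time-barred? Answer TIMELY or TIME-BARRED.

The limitation period began to run on 21 June 2012.
The untolled deadline — 54 months after 21 June 2012 — is 21 December 2016.
The period was tolled for 335 days by the pending related arbitration (27 May 2016 to 27 April 2017), pushing the deadline to 21 November 2017.
The other events in the timeline have no effect on the limitation period under the stated rules.
Filing on 1 October 2017 beat the 21 November 2017 deadline — the action is timely.

TIMELY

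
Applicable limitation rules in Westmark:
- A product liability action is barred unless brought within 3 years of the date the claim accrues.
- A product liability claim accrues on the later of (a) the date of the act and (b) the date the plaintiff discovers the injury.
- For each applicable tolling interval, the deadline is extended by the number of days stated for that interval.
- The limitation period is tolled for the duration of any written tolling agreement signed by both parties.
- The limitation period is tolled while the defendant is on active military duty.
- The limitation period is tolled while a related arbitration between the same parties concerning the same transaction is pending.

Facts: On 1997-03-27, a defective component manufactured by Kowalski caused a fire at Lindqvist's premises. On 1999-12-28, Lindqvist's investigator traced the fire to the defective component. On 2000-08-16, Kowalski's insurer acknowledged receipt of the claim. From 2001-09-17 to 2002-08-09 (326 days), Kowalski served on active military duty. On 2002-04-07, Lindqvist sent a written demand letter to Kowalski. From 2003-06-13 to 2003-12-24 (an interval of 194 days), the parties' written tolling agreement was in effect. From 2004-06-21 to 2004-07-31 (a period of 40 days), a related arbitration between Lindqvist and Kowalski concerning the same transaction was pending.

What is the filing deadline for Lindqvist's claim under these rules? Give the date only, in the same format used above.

Because discovery on 1999-12-28 post-dates the 1997-03-27 act, accrual under the later-of rule falls on 1999-12-28.
The untolled deadline — 3 years after 1999-12-28 — is 2002-12-28.
The period was tolled for 326 days by the defendant's active military service (2001-09-17 to 2002-08-09), pushing the deadline to 2003-11-19.
Because the written tolling agreement ran from 2003-06-13 to 2003-12-24, the deadline is extended by 194 days to 2004-05-31.
The pending related arbitration from 2004-06-21 to 2004-07-31 began after the period had already run on 2004-05-31, so it has no tolling effect.
None of the other events listed affects the running of the period under the stated rules.

2004-05-31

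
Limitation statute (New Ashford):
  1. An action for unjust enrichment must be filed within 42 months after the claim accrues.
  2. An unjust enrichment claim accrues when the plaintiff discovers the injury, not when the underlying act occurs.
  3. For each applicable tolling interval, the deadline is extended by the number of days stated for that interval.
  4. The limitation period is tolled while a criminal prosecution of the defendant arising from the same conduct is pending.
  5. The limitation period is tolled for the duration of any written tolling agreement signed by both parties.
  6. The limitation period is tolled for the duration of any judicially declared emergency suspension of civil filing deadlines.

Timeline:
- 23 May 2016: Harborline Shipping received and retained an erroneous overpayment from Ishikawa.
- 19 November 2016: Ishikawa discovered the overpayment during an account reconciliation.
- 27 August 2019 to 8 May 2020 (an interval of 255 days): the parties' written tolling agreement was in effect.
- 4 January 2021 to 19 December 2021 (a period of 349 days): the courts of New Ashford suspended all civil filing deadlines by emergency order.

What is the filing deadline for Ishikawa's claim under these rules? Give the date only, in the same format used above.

The claim did not accrue until Ishikawa discovered the injury on 19 November 2016; the 23 May 2016 act date does not start the clock under the stated rule.
42 months from 19 November 2016 is 19 May 2020.
The written tolling agreement from 27 August 2019 to 8 May 2020 tolled the period for 255 days, extending the deadline to 29 January 2021.
Because the emergency suspension of filing deadlines ran from 4 January 2021 to 19 December 2021, the deadline is extended by 349 days to 13 January 2022.

13 January 2022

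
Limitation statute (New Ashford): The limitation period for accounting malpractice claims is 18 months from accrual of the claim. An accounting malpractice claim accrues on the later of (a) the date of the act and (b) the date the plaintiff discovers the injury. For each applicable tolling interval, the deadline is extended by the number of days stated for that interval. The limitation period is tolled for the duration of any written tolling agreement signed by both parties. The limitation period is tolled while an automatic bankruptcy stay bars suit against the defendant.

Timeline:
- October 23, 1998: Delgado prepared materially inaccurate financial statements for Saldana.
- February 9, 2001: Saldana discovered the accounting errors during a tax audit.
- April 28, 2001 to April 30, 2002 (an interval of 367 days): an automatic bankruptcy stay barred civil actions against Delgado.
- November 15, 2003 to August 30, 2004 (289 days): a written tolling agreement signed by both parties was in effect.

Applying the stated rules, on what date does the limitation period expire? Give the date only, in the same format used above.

Because discovery on February 9, 2001 post-dates the October 23, 1998 act, accrual under the later-of rule falls on February 9, 2001.
Adding the 18 months base period to February 9, 2001 gives a deadline of August 9, 2002, before any tolling.
Because the automatic bankruptcy stay ran from April 28, 2001 to April 30, 2002, the deadline is extended by 367 days to August 11, 2003.
The written tolling agreement starting November 15, 2003 came too late — the period had run on August 11, 2003 — and so does not extend the deadline.

August 11, 2003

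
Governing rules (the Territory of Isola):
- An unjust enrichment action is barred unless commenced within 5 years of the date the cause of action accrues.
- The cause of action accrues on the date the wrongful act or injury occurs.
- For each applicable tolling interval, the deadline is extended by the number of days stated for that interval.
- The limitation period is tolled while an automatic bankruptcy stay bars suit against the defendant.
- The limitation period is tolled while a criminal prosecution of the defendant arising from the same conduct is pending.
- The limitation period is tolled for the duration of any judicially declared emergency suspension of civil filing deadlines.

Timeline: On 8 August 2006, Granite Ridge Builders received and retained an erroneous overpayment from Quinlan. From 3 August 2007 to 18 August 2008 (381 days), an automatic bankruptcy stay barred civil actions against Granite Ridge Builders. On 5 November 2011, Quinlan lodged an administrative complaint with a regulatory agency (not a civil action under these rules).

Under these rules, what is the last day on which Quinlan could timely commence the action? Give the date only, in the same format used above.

The cause of action accrued on 8 August 2006, the date of the act.
Adding the 5 years base period to 8 August 2006 gives a deadline of 8 August 2011, before any tolling.
Because the automatic bankruptcy stay ran from 3 August 2007 to 18 August 2008, the deadline is extended by 381 days to 23 August 2012.
None of the other events listed affects the running of the period under the stated rules.

23 August 2012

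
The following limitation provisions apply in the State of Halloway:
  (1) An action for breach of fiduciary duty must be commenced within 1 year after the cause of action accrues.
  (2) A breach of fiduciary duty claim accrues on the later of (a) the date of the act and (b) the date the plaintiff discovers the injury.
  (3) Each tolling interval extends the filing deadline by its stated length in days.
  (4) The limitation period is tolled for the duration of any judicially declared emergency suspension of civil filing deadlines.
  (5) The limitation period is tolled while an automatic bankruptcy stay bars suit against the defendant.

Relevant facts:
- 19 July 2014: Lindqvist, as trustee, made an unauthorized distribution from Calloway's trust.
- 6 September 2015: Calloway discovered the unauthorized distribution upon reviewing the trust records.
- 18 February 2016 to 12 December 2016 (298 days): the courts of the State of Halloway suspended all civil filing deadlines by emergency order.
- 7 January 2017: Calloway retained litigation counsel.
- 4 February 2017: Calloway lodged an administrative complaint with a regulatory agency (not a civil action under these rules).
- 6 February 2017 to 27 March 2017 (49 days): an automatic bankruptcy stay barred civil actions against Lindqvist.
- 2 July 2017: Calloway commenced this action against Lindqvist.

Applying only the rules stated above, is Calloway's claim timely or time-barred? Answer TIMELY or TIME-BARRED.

Taking the later of the act (19 July 2014) and discovery (6 September 2015), the claim accrued on 6 September 2015.
1 year from 6 September 2015 is 6 September 2016.
Because the emergency suspension of filing deadlines ran from 18 February 2016 to 12 December 2016, the deadline is extended by 298 days to 1 July 2017.
Because the automatic bankruptcy stay ran from 6 February 2017 to 27 March 2017, the deadline is extended by 49 days to 19 August 2017.
Nothing else in the chronology tolls or restarts the period.
Calloway filed on 2 July 2017, before the 19 August 2017 deadline, so the action is timely.

TIMELY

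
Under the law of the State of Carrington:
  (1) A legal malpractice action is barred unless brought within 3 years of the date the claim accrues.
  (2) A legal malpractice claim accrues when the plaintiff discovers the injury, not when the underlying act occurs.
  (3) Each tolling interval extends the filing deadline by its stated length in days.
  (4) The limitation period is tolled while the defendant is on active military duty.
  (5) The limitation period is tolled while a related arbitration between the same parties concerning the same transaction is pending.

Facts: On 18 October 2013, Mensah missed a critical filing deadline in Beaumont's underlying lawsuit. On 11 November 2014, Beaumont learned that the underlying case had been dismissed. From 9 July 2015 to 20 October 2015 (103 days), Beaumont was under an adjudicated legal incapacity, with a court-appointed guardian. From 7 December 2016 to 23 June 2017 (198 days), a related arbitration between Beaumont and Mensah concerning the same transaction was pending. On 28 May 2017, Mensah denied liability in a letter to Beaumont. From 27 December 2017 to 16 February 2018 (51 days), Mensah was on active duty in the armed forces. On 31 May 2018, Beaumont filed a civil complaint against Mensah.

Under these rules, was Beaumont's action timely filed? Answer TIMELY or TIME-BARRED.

TIMELY

Accrual is tied to discovery, so the period began on 11 November 2014 rather than on 18 October 2013 when the act occurred.
3 years from 11 November 2014 is 11 November 2017.
The period was tolled for 198 days by the pending related arbitration (7 December 2016 to 23 June 2017), pushing the deadline to 28 May 2018.
The defendant's active military service from 27 December 2017 to 16 February 2018 tolled the period for 51 days, extending the deadline to 18 July 2018.
No stated provision tolls the period for the plaintiff's incapacity, so the interval from 9 July 2015 to 20 October 2015 has no effect on the deadline.
The other events in the timeline have no effect on the limitation period under the stated rules.
Beaumont filed on 31 May 2018, before the 18 July 2018 deadline, so the action is timely.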